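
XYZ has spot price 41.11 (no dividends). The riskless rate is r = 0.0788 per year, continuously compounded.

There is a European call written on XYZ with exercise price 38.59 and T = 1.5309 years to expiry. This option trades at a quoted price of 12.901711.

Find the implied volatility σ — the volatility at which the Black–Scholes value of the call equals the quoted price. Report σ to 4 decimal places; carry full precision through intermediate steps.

At σ = 0.4949 the Black–Scholes value reproduces the quote:
σ√T = 0.4949·√1.5309 = 0.612338
d₁ = (ln(S/K) + (r+σ²/2)T) / (σ√T) = (ln(41.11/38.59) + (0.0788+0.4949²/2)·1.5309) / 0.612338 = (0.063258 + 0.308114) / 0.612338 = 0.606482
d₂ = d₁ − σ√T = 0.606482 − 0.612338 = -0.005855
e^{−rT} = 0.886357
N(d₁) = 0.727903,  N(d₂) = 0.497664
V = S·N(d₁) − K·e^{−rT}·N(d₂) = 29.924079 − 17.022368 = 12.901711 (matching the quote); vega is positive throughout, so no other σ reproduces this price

sigma = 0.4949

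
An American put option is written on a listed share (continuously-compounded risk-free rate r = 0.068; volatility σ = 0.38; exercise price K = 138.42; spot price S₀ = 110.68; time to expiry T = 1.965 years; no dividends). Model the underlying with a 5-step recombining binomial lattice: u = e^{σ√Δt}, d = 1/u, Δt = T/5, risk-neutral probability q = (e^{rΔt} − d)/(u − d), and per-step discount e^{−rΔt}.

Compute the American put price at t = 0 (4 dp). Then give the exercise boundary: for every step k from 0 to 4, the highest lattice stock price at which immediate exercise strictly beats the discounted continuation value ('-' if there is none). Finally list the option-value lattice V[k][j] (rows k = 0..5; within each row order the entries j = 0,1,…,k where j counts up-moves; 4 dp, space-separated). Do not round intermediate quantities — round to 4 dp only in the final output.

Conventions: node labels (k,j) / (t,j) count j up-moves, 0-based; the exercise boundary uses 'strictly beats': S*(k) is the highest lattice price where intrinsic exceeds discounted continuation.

price = 34.1307
boundary = - 87.2190 68.7311 87.2190 110.6800
tree:
34.1307
51.2010 18.7167
69.6889 31.6469 6.6522
84.2580 51.2010 13.5843 0.0000
95.7388 69.6889 27.7400 0.0000 0.0000
104.7860 84.2580 51.2010 0.0000 0.0000 0.0000

Δt=0.39300, u=1.26899, d=0.78803, q=0.49704, disc=e^(-rΔt)=0.97363
k=5 terminal: V=max(K-S,0) → 104.7860 84.2580 51.2010 0.0000 0.0000 0.0000
k=4: j=0 S=42.6812 intr=95.7388 cont=92.0886 V=95.7388[EX]; j=1 S=68.7311 intr=69.6889 cont=66.0388 V=69.6889[EX]; j=2 S=110.6800 intr=27.7400 cont=25.0731 V=27.7400[EX]; j=3 S=178.2318 intr=0.0000 cont=0.0000 V=0.0000[hold]; j=4 S=287.0128 intr=0.0000 cont=0.0000 V=0.0000[hold]  S*(4)=110.6800
k=3: j=0 S=54.1620 intr=84.2580 cont=80.6078 V=84.2580[EX]; j=1 S=87.2190 intr=51.2010 cont=47.5508 V=51.2010[EX]; j=2 S=140.4518 intr=0.0000 cont=13.5843 V=13.5843[hold]; j=3 S=226.1743 intr=0.0000 cont=0.0000 V=0.0000[hold]  S*(3)=87.2190
k=2: j=0 S=68.7311 intr=69.6889 cont=66.0388 V=69.6889[EX]; j=1 S=110.6800 intr=27.7400 cont=31.6469 V=31.6469[hold]; j=2 S=178.2318 intr=0.0000 cont=6.6522 V=6.6522[hold]  S*(2)=68.7311
k=1: j=0 S=87.2190 intr=51.2010 cont=49.4415 V=51.2010[EX]; j=1 S=140.4518 intr=0.0000 cont=18.7167 V=18.7167[hold]  S*(1)=87.2190
k=0: j=0 S=110.6800 intr=27.7400 cont=34.1307 V=34.1307[hold]  S*(0)=-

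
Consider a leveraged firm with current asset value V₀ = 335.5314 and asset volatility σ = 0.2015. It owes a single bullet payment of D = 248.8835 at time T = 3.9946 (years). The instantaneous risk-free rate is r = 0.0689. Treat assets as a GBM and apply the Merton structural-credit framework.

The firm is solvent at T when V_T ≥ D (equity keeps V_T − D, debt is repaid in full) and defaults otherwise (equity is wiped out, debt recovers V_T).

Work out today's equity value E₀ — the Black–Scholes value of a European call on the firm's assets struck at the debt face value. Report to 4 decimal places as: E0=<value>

E0=149.9965

With assets at 335.5314 and a single debt payment of 248.8835 at 3.9946 years:
d₁ = [ln(V₀/D) + (r + σ²/2)T] / (σ√T)
   = [ln(335.5314/248.8835) + (0.0689 + 0.5·0.2015²)·3.9946] / (0.2015·√3.9946)
   = [0.298731 + 0.356323] / 0.402728 = 1.626541
d₂ = d₁ − σ√T = 1.626541 − 0.402728 = 1.223813
N(d₁) = 0.948083,  N(d₂) = 0.889489,  e^(−rT) = 0.759399
E₀ = V₀·N(d₁) − D·e^(−rT)·N(d₂)
   = 335.5314·0.948083 − 248.8835·0.759399·0.889489 = 149.996486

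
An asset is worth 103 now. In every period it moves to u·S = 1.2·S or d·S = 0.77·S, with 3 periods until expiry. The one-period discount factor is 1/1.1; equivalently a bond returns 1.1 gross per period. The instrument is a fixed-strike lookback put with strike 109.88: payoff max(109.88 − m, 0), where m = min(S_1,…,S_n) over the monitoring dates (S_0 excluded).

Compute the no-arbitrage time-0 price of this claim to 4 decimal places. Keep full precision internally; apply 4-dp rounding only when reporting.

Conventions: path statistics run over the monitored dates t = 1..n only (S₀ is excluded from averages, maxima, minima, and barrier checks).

price = 9.0580

No-arbitrage gives p* = (R−d)/(u−d) = 0.7674: enumerate every path, weight its payoff by its p*-probability, and discount by R^3.
Enumerate all 2^3 = 8 price paths (U = up ×1.2, D = down ×0.77); each path with k up-moves has probability p*^k·(1−p*)^(3−k).
DDD: m=47.0229, payoff=62.8571, prob=0.012578
UDD: m=73.2824, payoff=36.5976, prob=0.041506
DUD: m=73.2824, payoff=36.5976, prob=0.041506
UUD: m=114.2064, payoff=0.0000, prob=0.136969
DDU: m=61.0687, payoff=48.8113, prob=0.041506
UDU: m=95.1720, payoff=14.7080, prob=0.136969
DUU: m=79.3100, payoff=30.5700, prob=0.136969
UUU: m=123.6000, payoff=0.0000, prob=0.451998
Price = Σ prob·payoff / R^3 = 12.056243 / 1.331000 = 9.0580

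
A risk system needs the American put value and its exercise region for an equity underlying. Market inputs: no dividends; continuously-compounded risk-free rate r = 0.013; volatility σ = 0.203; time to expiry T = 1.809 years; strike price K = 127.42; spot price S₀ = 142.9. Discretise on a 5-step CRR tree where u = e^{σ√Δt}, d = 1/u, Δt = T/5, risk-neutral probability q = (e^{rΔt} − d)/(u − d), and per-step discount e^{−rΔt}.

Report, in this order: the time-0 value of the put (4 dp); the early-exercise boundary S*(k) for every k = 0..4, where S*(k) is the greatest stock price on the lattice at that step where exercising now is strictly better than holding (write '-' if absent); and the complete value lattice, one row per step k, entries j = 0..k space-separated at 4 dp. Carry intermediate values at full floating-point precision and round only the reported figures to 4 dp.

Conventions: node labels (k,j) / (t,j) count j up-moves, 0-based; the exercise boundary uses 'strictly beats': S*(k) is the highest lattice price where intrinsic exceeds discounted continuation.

price = 6.8885
boundary = - - - 99.0706 111.9371
tree:
6.8885
11.4140 2.2215
18.3715 4.2469 0.1246
28.3494 8.1122 0.2448 0.0000
39.7370 15.4829 0.4811 0.0000 0.0000
49.8156 28.3494 0.9455 0.0000 0.0000 0.0000

params: Δt=0.36180 u=1.12987 d=0.88506 q=0.48877 e^(-rΔt)=0.99531
t_5 payoffs: 49.8156 28.3494 0.9455 0.0000 0.0000 0.0000
t_4: node(4,0) S=87.6830 payoff=39.7370 vs cont=39.1391 → 39.7370 [stop]  node(4,1) S=111.9371 payoff=15.4829 vs cont=14.8850 → 15.4829 [stop]  node(4,2) S=142.9000 payoff=0.0000 vs cont=0.4811 → 0.4811 [wait]  node(4,3) S=182.4276 payoff=0.0000 vs cont=0.0000 → 0.0000 [wait]  node(4,4) S=232.8889 payoff=0.0000 vs cont=0.0000 → 0.0000 [wait]  ⇒ S*(4)=111.9371
t_3: node(3,0) S=99.0706 payoff=28.3494 vs cont=27.7515 → 28.3494 [stop]  node(3,1) S=126.4745 payoff=0.9455 vs cont=8.1122 → 8.1122 [wait]  node(3,2) S=161.4587 payoff=0.0000 vs cont=0.2448 → 0.2448 [wait]  node(3,3) S=206.1198 payoff=0.0000 vs cont=0.0000 → 0.0000 [wait]  ⇒ S*(3)=99.0706
t_2: node(2,0) S=111.9371 payoff=15.4829 vs cont=18.3715 → 18.3715 [wait]  node(2,1) S=142.9000 payoff=0.0000 vs cont=4.2469 → 4.2469 [wait]  node(2,2) S=182.4276 payoff=0.0000 vs cont=0.1246 → 0.1246 [wait]  ⇒ S*(2)=-
t_1: node(1,0) S=126.4745 payoff=0.9455 vs cont=11.4140 → 11.4140 [wait]  node(1,1) S=161.4587 payoff=0.0000 vs cont=2.2215 → 2.2215 [wait]  ⇒ S*(1)=-
t_0: node(0,0) S=142.9000 payoff=0.0000 vs cont=6.8885 → 6.8885 [wait]  ⇒ S*(0)=-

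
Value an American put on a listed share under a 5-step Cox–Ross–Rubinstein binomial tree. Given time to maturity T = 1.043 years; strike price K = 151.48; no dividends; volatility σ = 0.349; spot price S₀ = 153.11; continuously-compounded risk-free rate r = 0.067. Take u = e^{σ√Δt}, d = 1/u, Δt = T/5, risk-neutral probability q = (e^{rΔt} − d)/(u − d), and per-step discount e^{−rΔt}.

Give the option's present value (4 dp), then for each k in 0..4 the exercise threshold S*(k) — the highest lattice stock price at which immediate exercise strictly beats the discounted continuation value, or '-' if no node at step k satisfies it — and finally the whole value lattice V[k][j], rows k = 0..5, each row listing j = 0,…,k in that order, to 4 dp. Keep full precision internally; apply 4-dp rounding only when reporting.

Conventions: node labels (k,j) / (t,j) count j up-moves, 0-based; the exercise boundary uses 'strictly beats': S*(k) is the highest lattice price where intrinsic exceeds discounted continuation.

price = 17.2928
boundary = - - 111.3146 94.9132 111.3146
tree:
17.2928
26.8851 8.3430
40.1654 14.5764 2.4461
56.5668 24.7256 5.0031 0.0000
70.5516 40.1654 10.2330 0.0000 0.0000
82.4758 56.5668 20.9297 0.0000 0.0000 0.0000

Δt=0.20860, u=1.17280, d=0.85266, q=0.50420, disc=e^(-rΔt)=0.98612
k=5 terminal: V=max(K-S,0) → 82.4758 56.5668 20.9297 0.0000 0.0000 0.0000
k=4: j=0 S=80.9284 intr=70.5516 cont=68.4492 V=70.5516[EX]; j=1 S=111.3146 intr=40.1654 cont=38.0630 V=40.1654[EX]; j=2 S=153.1100 intr=0.0000 cont=10.2330 V=10.2330[hold]; j=3 S=210.5983 intr=0.0000 cont=0.0000 V=0.0000[hold]; j=4 S=289.6717 intr=0.0000 cont=0.0000 V=0.0000[hold]  S*(4)=111.3146
k=3: j=0 S=94.9132 intr=56.5668 cont=54.4644 V=56.5668[EX]; j=1 S=130.5503 intr=20.9297 cont=24.7256 V=24.7256[hold]; j=2 S=179.5681 intr=0.0000 cont=5.0031 V=5.0031[hold]; j=3 S=246.9906 intr=0.0000 cont=0.0000 V=0.0000[hold]  S*(3)=94.9132
k=2: j=0 S=111.3146 intr=40.1654 cont=39.9503 V=40.1654[EX]; j=1 S=153.1100 intr=0.0000 cont=14.5764 V=14.5764[hold]; j=2 S=210.5983 intr=0.0000 cont=2.4461 V=2.4461[hold]  S*(2)=111.3146
k=1: j=0 S=130.5503 intr=20.9297 cont=26.8851 V=26.8851[hold]; j=1 S=179.5681 intr=0.0000 cont=8.3430 V=8.3430[hold]  S*(1)=-
k=0: j=0 S=153.1100 intr=0.0000 cont=17.2928 V=17.2928[hold]  S*(0)=-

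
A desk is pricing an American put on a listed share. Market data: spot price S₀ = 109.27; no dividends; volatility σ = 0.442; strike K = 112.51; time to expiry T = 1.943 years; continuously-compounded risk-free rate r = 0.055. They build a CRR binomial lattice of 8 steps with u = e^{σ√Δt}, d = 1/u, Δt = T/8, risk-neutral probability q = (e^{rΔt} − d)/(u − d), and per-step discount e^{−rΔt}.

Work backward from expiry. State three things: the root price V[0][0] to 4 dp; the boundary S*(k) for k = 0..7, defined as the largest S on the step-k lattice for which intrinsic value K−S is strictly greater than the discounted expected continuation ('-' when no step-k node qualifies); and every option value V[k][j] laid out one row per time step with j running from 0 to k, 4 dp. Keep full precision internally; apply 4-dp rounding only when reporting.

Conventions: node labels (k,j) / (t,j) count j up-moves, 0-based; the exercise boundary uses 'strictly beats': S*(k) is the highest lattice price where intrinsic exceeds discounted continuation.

price = 23.0456
boundary = - - - 56.8455 45.7188 56.8455 70.6802 87.8819
tree:
23.0456
31.9318 13.9289
42.8970 20.7807 6.7909
55.6645 30.0745 11.1519 2.1891
66.7912 41.9046 17.9204 4.0270 0.2309
75.7400 55.6645 27.9634 7.3875 0.4469 0.0000
82.9372 66.7912 41.8298 13.5115 0.8649 0.0000 0.0000
88.7257 75.7400 55.6645 24.6281 1.6740 0.0000 0.0000 0.0000
93.3811 82.9372 66.7912 41.8298 3.2400 0.0000 0.0000 0.0000 0.0000

Δt=0.24288, u=1.24337, d=0.80426, q=0.47638, disc=e^(-rΔt)=0.98673
k=8 terminal: V=max(K-S,0) → 93.3811 82.9372 66.7912 41.8298 3.2400 0.0000 0.0000 0.0000 0.0000
k=7: j=0 S=23.7843 intr=88.7257 cont=87.2328 V=88.7257[EX]; j=1 S=36.7700 intr=75.7400 cont=74.2471 V=75.7400[EX]; j=2 S=56.8455 intr=55.6645 cont=54.1715 V=55.6645[EX]; j=3 S=87.8819 intr=24.6281 cont=23.1352 V=24.6281[EX]; j=4 S=135.8634 intr=0.0000 cont=1.6740 V=1.6740[hold]; j=5 S=210.0416 intr=0.0000 cont=0.0000 V=0.0000[hold]; j=6 S=324.7195 intr=0.0000 cont=0.0000 V=0.0000[hold]; j=7 S=502.0089 intr=0.0000 cont=0.0000 V=0.0000[hold]  S*(7)=87.8819
k=6: j=0 S=29.5728 intr=82.9372 cont=81.4443 V=82.9372[EX]; j=1 S=45.7188 intr=66.7912 cont=65.2983 V=66.7912[EX]; j=2 S=70.6802 intr=41.8298 cont=40.3368 V=41.8298[EX]; j=3 S=109.2700 intr=3.2400 cont=13.5115 V=13.5115[hold]; j=4 S=168.9289 intr=0.0000 cont=0.8649 V=0.8649[hold]; j=5 S=261.1602 intr=0.0000 cont=0.0000 V=0.0000[hold]; j=6 S=403.7475 intr=0.0000 cont=0.0000 V=0.0000[hold]  S*(6)=70.6802
k=5: j=0 S=36.7700 intr=75.7400 cont=74.2471 V=75.7400[EX]; j=1 S=56.8455 intr=55.6645 cont=54.1715 V=55.6645[EX]; j=2 S=87.8819 intr=24.6281 cont=27.9634 V=27.9634[hold]; j=3 S=135.8634 intr=0.0000 cont=7.3875 V=7.3875[hold]; j=4 S=210.0416 intr=0.0000 cont=0.4469 V=0.4469[hold]; j=5 S=324.7195 intr=0.0000 cont=0.0000 V=0.0000[hold]  S*(5)=56.8455
k=4: j=0 S=45.7188 intr=66.7912 cont=65.2983 V=66.7912[EX]; j=1 S=70.6802 intr=41.8298 cont=41.9046 V=41.9046[hold]; j=2 S=109.2700 intr=3.2400 cont=17.9204 V=17.9204[hold]; j=3 S=168.9289 intr=0.0000 cont=4.0270 V=4.0270[hold]; j=4 S=261.1602 intr=0.0000 cont=0.2309 V=0.2309[hold]  S*(4)=45.7188
k=3: j=0 S=56.8455 intr=55.6645 cont=54.2067 V=55.6645[EX]; j=1 S=87.8819 intr=24.6281 cont=30.0745 V=30.0745[hold]; j=2 S=135.8634 intr=0.0000 cont=11.1519 V=11.1519[hold]; j=3 S=210.0416 intr=0.0000 cont=2.1891 V=2.1891[hold]  S*(3)=56.8455
k=2: j=0 S=70.6802 intr=41.8298 cont=42.8970 V=42.8970[hold]; j=1 S=109.2700 intr=3.2400 cont=20.7807 V=20.7807[hold]; j=2 S=168.9289 intr=0.0000 cont=6.7909 V=6.7909[hold]  S*(2)=-
k=1: j=0 S=87.8819 intr=24.6281 cont=31.9318 V=31.9318[hold]; j=1 S=135.8634 intr=0.0000 cont=13.9289 V=13.9289[hold]  S*(1)=-
k=0: j=0 S=109.2700 intr=3.2400 cont=23.0456 V=23.0456[hold]  S*(0)=-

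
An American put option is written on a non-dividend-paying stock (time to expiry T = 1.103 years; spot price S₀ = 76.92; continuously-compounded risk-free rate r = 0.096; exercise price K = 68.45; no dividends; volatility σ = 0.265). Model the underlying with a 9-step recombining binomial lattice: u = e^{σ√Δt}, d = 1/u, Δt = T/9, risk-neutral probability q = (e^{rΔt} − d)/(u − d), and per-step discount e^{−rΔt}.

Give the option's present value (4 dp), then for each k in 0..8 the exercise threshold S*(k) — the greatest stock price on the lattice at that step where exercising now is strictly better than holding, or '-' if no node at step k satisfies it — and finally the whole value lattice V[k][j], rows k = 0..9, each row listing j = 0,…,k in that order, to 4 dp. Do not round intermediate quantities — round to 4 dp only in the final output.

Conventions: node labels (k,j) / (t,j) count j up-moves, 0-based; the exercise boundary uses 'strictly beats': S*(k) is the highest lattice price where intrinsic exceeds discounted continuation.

params: Δt=0.12256 u=1.09721 d=0.91140 q=0.54052 e^(-rΔt)=0.98830
t_9 payoffs: 35.0743 28.2700 20.0785 10.2170 0.0000 0.0000 0.0000 0.0000 0.0000 0.0000
t_8: node(8,0) S=36.6201 payoff=31.8299 vs cont=31.0293 → 31.8299 [stop]  node(8,1) S=44.0859 payoff=24.3641 vs cont=23.5635 → 24.3641 [stop]  node(8,2) S=53.0737 payoff=15.3763 vs cont=14.5757 → 15.3763 [stop]  node(8,3) S=63.8939 payoff=4.5561 vs cont=4.6396 → 4.6396 [wait]  node(8,4) S=76.9200 payoff=0.0000 vs cont=0.0000 → 0.0000 [wait]  node(8,5) S=92.6017 payoff=0.0000 vs cont=0.0000 → 0.0000 [wait]  node(8,6) S=111.4805 payoff=0.0000 vs cont=0.0000 → 0.0000 [wait]  node(8,7) S=134.2082 payoff=0.0000 vs cont=0.0000 → 0.0000 [wait]  node(8,8) S=161.5693 payoff=0.0000 vs cont=0.0000 → 0.0000 [wait]  ⇒ S*(8)=53.0737
t_7: node(7,0) S=40.1800 payoff=28.2700 vs cont=27.4694 → 28.2700 [stop]  node(7,1) S=48.3715 payoff=20.0785 vs cont=19.2779 → 20.0785 [stop]  node(7,2) S=58.2330 payoff=10.2170 vs cont=9.4610 → 10.2170 [stop]  node(7,3) S=70.1051 payoff=0.0000 vs cont=2.1069 → 2.1069 [wait]  node(7,4) S=84.3974 payoff=0.0000 vs cont=0.0000 → 0.0000 [wait]  node(7,5) S=101.6036 payoff=0.0000 vs cont=0.0000 → 0.0000 [wait]  node(7,6) S=122.3176 payoff=0.0000 vs cont=0.0000 → 0.0000 [wait]  node(7,7) S=147.2546 payoff=0.0000 vs cont=0.0000 → 0.0000 [wait]  ⇒ S*(7)=58.2330
t_6: node(6,0) S=44.0859 payoff=24.3641 vs cont=23.5635 → 24.3641 [stop]  node(6,1) S=53.0737 payoff=15.3763 vs cont=14.5757 → 15.3763 [stop]  node(6,2) S=63.8939 payoff=4.5561 vs cont=5.7651 → 5.7651 [wait]  node(6,3) S=76.9200 payoff=0.0000 vs cont=0.9568 → 0.9568 [wait]  node(6,4) S=92.6017 payoff=0.0000 vs cont=0.0000 → 0.0000 [wait]  node(6,5) S=111.4805 payoff=0.0000 vs cont=0.0000 → 0.0000 [wait]  node(6,6) S=134.2082 payoff=0.0000 vs cont=0.0000 → 0.0000 [wait]  ⇒ S*(6)=53.0737
t_5: node(5,0) S=48.3715 payoff=20.0785 vs cont=19.2779 → 20.0785 [stop]  node(5,1) S=58.2330 payoff=10.2170 vs cont=10.0622 → 10.2170 [stop]  node(5,2) S=70.1051 payoff=0.0000 vs cont=3.1291 → 3.1291 [wait]  node(5,3) S=84.3974 payoff=0.0000 vs cont=0.4345 → 0.4345 [wait]  node(5,4) S=101.6036 payoff=0.0000 vs cont=0.0000 → 0.0000 [wait]  node(5,5) S=122.3176 payoff=0.0000 vs cont=0.0000 → 0.0000 [wait]  ⇒ S*(5)=58.2330
t_4: node(4,0) S=53.0737 payoff=15.3763 vs cont=14.5757 → 15.3763 [stop]  node(4,1) S=63.8939 payoff=4.5561 vs cont=6.3111 → 6.3111 [wait]  node(4,2) S=76.9200 payoff=0.0000 vs cont=1.6530 → 1.6530 [wait]  node(4,3) S=92.6017 payoff=0.0000 vs cont=0.1973 → 0.1973 [wait]  node(4,4) S=111.4805 payoff=0.0000 vs cont=0.0000 → 0.0000 [wait]  ⇒ S*(4)=53.0737
t_3: node(3,0) S=58.2330 payoff=10.2170 vs cont=10.3539 → 10.3539 [wait]  node(3,1) S=70.1051 payoff=0.0000 vs cont=3.7490 → 3.7490 [wait]  node(3,2) S=84.3974 payoff=0.0000 vs cont=0.8560 → 0.8560 [wait]  node(3,3) S=101.6036 payoff=0.0000 vs cont=0.0896 → 0.0896 [wait]  ⇒ S*(3)=-
t_2: node(2,0) S=63.8939 payoff=4.5561 vs cont=6.7045 → 6.7045 [wait]  node(2,1) S=76.9200 payoff=0.0000 vs cont=2.1597 → 2.1597 [wait]  node(2,2) S=92.6017 payoff=0.0000 vs cont=0.4366 → 0.4366 [wait]  ⇒ S*(2)=-
t_1: node(1,0) S=70.1051 payoff=0.0000 vs cont=4.1983 → 4.1983 [wait]  node(1,1) S=84.3974 payoff=0.0000 vs cont=1.2140 → 1.2140 [wait]  ⇒ S*(1)=-
t_0: node(0,0) S=76.9200 payoff=0.0000 vs cont=2.5550 → 2.5550 [wait]  ⇒ S*(0)=-

price = 2.5550
boundary = - - - - 53.0737 58.2330 53.0737 58.2330 53.0737
tree:
2.5550
4.1983 1.2140
6.7045 2.1597 0.4366
10.3539 3.7490 0.8560 0.0896
15.3763 6.3111 1.6530 0.1973 0.0000
20.0785 10.2170 3.1291 0.4345 0.0000 0.0000
24.3641 15.3763 5.7651 0.9568 0.0000 0.0000 0.0000
28.2700 20.0785 10.2170 2.1069 0.0000 0.0000 0.0000 0.0000
31.8299 24.3641 15.3763 4.6396 0.0000 0.0000 0.0000 0.0000 0.0000
35.0743 28.2700 20.0785 10.2170 0.0000 0.0000 0.0000 0.0000 0.0000 0.0000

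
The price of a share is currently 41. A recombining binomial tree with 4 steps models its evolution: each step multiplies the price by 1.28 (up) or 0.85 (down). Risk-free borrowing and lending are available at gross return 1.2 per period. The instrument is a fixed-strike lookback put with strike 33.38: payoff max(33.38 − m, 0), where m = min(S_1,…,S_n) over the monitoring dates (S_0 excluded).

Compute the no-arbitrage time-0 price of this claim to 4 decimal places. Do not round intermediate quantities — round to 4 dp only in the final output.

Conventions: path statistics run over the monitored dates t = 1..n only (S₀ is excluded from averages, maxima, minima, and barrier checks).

With p* = (R−d)/(u−d) = 0.8140, sum probability × payoff across the paths and divide by R^4.
Enumerate all 2^4 = 16 price paths (U = up ×1.28, D = down ×0.85); each path with k up-moves has probability p*^k·(1−p*)^(4−k).
DDDD: m=21.4023, payoff=11.9777, prob=0.001198
UDDD: m=32.2293, payoff=1.1507, prob=0.005242
DUDD: m=32.2293, payoff=1.1507, prob=0.005242
UUDD: m=48.5335, payoff=0.0000, prob=0.022932
DDUD: m=29.6225, payoff=3.7575, prob=0.005242
UDUD: m=44.6080, payoff=0.0000, prob=0.022932
DUUD: m=34.8500, payoff=0.0000, prob=0.022932
UUUD: m=52.4800, payoff=0.0000, prob=0.100328
DDDU: m=25.1791, payoff=8.2009, prob=0.005242
UDDU: m=37.9168, payoff=0.0000, prob=0.022932
DUDU: m=34.8500, payoff=0.0000, prob=0.022932
UUDU: m=52.4800, payoff=0.0000, prob=0.100328
DDUU: m=29.6225, payoff=3.7575, prob=0.022932
UDUU: m=44.6080, payoff=0.0000, prob=0.100328
DUUU: m=34.8500, payoff=0.0000, prob=0.100328
UUUU: m=52.4800, payoff=0.0000, prob=0.438933
Price = Σ prob·payoff / R^4 = 0.175262 / 2.073600 = 0.0845

price = 0.0845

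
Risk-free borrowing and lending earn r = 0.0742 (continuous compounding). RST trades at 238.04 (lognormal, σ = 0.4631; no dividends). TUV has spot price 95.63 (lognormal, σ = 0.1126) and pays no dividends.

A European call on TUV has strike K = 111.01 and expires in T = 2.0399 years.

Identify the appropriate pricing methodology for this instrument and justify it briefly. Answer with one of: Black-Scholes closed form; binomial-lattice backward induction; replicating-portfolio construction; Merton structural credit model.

Key observation: the instrument is a plain European call (strike 111.01) on a lognormal asset; the exact continuous-time formula applies directly.

framework: Black-Scholes closed form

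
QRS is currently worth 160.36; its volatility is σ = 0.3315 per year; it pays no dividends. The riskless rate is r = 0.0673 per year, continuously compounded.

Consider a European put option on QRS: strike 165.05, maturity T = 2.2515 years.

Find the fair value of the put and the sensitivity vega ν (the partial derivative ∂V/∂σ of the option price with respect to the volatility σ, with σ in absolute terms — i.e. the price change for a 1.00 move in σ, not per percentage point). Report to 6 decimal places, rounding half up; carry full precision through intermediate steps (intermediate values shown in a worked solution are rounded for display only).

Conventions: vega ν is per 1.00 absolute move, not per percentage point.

σ√T = 0.3315·√2.2515 = 0.497416
d₁ = (ln(S/K) + (r+σ²/2)T) / (σ√T) = (ln(160.36/165.05) + (0.0673+0.3315²/2)·2.2515) / 0.497416 = (-0.028827 + 0.275237) / 0.497416 = 0.495380
d₂ = d₁ − σ√T = 0.495380 − 0.497416 = -0.002035
e^{−rT} = 0.859396
N(−d₁) = 0.310166,  N(−d₂) = 0.500812
Put price V = K·e^{−rT}·N(−d₂) − S·N(−d₁) = 71.036796 − 49.738192 = 21.298604
φ(d₁) = (1/√(2π))·e^{−d₁²/2} = 0.352876
ν = S·φ(d₁)·√T = 84.909012

price = 21.298604
ν = 84.909012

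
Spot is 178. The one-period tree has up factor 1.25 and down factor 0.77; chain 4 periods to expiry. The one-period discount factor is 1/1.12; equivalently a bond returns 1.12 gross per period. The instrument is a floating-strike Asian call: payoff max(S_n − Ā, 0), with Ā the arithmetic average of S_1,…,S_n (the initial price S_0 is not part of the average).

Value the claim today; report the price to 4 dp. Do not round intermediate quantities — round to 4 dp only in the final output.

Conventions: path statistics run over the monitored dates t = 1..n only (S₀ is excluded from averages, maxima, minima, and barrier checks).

price = 30.9445

Risk-neutral up-probability p* = (R−d)/(u−d) = (1.12−0.77)/(1.25−0.77) = 0.7292; the claim prices as the p*-weighted sum of path payoffs discounted by R^4.
Enumerate all 2^4 = 16 price paths (U = up ×1.25, D = down ×0.77); each path with k up-moves has probability p*^k·(1−p*)^(4−k).
DDDD: Ā=96.6079, payoff=0.0000, prob=0.005380
UDDD: Ā=156.8310, payoff=0.0000, prob=0.014485
DUDD: Ā=135.4710, payoff=0.0000, prob=0.014485
UUDD: Ā=219.9204, payoff=0.0000, prob=0.038999
DDUD: Ā=119.0238, payoff=0.0000, prob=0.014485
UDUD: Ā=193.2204, payoff=0.0000, prob=0.038999
DUUD: Ā=171.8604, payoff=0.0000, prob=0.038999
UUUD: Ā=278.9941, payoff=0.0000, prob=0.104998
DDDU: Ā=106.3594, payoff=0.0000, prob=0.014485
UDDU: Ā=172.6614, payoff=0.0000, prob=0.038999
DUDU: Ā=151.3014, payoff=13.5989, prob=0.038999
UUDU: Ā=245.6191, payoff=22.0762, prob=0.104998
DDUU: Ā=134.8542, payoff=30.0461, prob=0.038999
UDUU: Ā=218.9191, payoff=48.7762, prob=0.104998
DUUU: Ā=197.5591, payoff=70.1362, prob=0.104998
UUUU: Ā=320.7129, payoff=113.8574, prob=0.282688
Price = Σ prob·payoff / R^4 = 48.691810 / 1.573519 = 30.9445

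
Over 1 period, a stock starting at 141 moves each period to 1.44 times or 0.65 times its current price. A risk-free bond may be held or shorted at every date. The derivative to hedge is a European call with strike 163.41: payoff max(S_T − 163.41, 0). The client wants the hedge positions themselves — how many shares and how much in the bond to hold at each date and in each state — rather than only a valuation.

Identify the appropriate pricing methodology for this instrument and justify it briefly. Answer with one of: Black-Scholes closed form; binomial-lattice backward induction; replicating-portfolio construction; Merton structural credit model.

Key observation: a price alone would not answer the question — the per-node share/bond construction on the spot-141, 1.44/0.65 tree is required, and only the replicating-portfolio method yields it.

framework: replicating-portfolio construction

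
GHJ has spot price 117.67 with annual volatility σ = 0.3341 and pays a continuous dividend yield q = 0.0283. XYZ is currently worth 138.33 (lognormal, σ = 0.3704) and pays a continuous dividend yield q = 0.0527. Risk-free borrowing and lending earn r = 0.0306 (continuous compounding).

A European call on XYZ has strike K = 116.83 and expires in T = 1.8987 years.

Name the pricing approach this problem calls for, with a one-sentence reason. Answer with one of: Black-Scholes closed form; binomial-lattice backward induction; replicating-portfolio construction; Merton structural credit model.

framework: Black-Scholes closed form

Key observation: a European-exercise option on XYZ struck at 116.83 — a GBM underlying with constant parameters — admits an analytic price: the data contain no early exercise, no discrete tree, no debt structure.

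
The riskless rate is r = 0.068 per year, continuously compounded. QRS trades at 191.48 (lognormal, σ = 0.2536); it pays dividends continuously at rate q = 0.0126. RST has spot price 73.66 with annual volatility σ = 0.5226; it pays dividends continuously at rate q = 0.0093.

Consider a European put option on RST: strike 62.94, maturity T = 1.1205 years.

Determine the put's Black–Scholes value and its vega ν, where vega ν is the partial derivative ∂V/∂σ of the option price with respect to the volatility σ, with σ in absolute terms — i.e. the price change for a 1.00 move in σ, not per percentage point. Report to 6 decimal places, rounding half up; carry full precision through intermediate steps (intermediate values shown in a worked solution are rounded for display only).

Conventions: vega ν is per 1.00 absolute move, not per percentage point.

price = 8.121945
ν = 24.432677

σ√T = 0.5226·√1.1205 = 0.553191
d₁ = (ln(S/K) + (r−q+σ²/2)T) / (σ√T) = (ln(73.66/62.94) + (0.068−0.0093+0.5226²/2)·1.1205) / 0.553191 = (0.157278 + 0.218784) / 0.553191 = 0.679804
d₂ = d₁ − σ√T = 0.679804 − 0.553191 = 0.126613
e^{−rT} = 0.926636
e^{−qT} = 0.989633
N(−d₁) = 0.248314,  N(−d₂) = 0.449623
Put price V = K·e^{−rT}·N(−d₂) − S·e^{−qT}·N(−d₁) = 26.223162 − 18.101217 = 8.121945
φ(d₁) = (1/√(2π))·e^{−d₁²/2} = 0.316635
ν = S·e^{−qT}·φ(d₁)·√T = 24.432677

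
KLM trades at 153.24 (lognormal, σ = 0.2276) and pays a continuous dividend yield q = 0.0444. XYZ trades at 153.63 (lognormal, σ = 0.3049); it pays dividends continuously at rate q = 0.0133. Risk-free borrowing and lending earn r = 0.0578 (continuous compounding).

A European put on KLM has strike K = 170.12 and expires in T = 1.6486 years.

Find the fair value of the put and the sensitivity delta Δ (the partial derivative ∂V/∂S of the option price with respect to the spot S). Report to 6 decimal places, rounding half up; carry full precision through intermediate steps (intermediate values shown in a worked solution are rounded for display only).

σ√T = 0.2276·√1.6486 = 0.292233
d₁ = (ln(S/K) + (r−q+σ²/2)T) / (σ√T) = (ln(153.24/170.12) + (0.0578−0.0444+0.2276²/2)·1.6486) / 0.292233 = (-0.104499 + 0.064791) / 0.292233 = -0.135875
d₂ = d₁ − σ√T = -0.135875 − 0.292233 = -0.428109
e^{−rT} = 0.909110
e^{−qT} = 0.929417
N(−d₁) = 0.554040,  N(−d₂) = 0.665714
Put price V = K·e^{−rT}·N(−d₂) − S·e^{−qT}·N(−d₁) = 102.957874 − 78.908523 = 24.049351
Δ = −e^{−qT}·N(−d₁) = -0.514934

price = 24.049351
Δ = -0.514934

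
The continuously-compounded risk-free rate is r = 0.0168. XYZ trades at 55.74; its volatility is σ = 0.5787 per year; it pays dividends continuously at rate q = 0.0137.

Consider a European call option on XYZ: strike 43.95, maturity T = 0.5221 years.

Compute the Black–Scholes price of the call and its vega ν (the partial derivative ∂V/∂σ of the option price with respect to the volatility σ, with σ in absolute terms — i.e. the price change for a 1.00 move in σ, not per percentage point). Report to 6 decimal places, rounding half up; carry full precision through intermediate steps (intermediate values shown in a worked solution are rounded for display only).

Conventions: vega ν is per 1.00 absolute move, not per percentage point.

price = 15.357246
ν = 11.757191

σ√T = 0.5787·√0.5221 = 0.418148
d₁ = (ln(S/K) + (r−q+σ²/2)T) / (σ√T) = (ln(55.74/43.95) + (0.0168−0.0137+0.5787²/2)·0.5221) / 0.418148 = (0.237645 + 0.089043) / 0.418148 = 0.781273
d₂ = d₁ − σ√T = 0.781273 − 0.418148 = 0.363125
e^{−rT} = 0.991267
e^{−qT} = 0.992873
N(d₁) = 0.782679,  N(d₂) = 0.641744
Call price V = S·e^{−qT}·N(d₁) − K·e^{−rT}·N(d₂) = 43.315589 − 27.958343 = 15.357246
φ(d₁) = (1/√(2π))·e^{−d₁²/2} = 0.294013
ν = S·e^{−qT}·φ(d₁)·√T = 11.757191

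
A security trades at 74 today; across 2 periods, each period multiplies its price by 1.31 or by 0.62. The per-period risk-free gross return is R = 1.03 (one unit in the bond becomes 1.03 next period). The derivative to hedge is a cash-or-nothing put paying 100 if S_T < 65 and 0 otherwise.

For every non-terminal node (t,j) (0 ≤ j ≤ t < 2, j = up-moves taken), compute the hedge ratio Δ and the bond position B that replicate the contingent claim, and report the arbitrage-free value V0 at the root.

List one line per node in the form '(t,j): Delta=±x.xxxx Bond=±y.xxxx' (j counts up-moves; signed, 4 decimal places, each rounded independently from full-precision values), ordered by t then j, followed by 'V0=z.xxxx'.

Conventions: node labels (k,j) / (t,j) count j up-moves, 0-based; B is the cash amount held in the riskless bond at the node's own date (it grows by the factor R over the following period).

Under the risk-neutral measure, an up-move has probability p* = (R−d)/(u−d) = 0.5942 and values discount at R = 1.03.
Terminal payoffs: V(2,0)=100.0000, V(2,1)=100.0000, V(2,2)=0.0000
  t=1,j=0: stock 45.8800 → up 60.1028 (V=100.0000), down 28.4456 (V=100.0000). Price 97.0874; hedge Δ=0.0000, bond B=97.0874.
  t=1,j=1: stock 96.9400 → up 126.9914 (V=0.0000), down 60.1028 (V=100.0000). Price 39.3978; hedge Δ=-1.4950, bond B=184.3253.
  t=0,j=0: stock 74.0000 → up 96.9400 (V=39.3978), down 45.8800 (V=97.0874). Price 60.9787; hedge Δ=-1.1298, bond B=144.5868.
As a check, the time-0 holding Δ(0,0)·S0 + B(0,0) comes to 60.9787 — exactly V0.

(0,0): Delta=-1.1298 Bond=144.5868
(1,0): Delta=0.0000 Bond=97.0874
(1,1): Delta=-1.4950 Bond=184.3253
V0=60.9787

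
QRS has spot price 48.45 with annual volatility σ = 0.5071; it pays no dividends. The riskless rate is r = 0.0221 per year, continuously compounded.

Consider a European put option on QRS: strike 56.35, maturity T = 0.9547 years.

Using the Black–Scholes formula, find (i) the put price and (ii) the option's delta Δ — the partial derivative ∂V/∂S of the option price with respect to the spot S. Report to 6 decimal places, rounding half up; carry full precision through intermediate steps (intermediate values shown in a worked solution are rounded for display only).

price = 13.838563
Δ = -0.505797

σ√T = 0.5071·√0.9547 = 0.495481
d₁ = (ln(S/K) + (r+σ²/2)T) / (σ√T) = (ln(48.45/56.35) + (0.0221+0.5071²/2)·0.9547) / 0.495481 = (-0.151050 + 0.143850) / 0.495481 = -0.014532
d₂ = d₁ − σ√T = -0.014532 − 0.495481 = -0.510013
e^{−rT} = 0.979122
N(−d₁) = 0.505797,  N(−d₂) = 0.694979
Put price V = K·e^{−rT}·N(−d₂) − S·N(−d₁) = 38.344437 − 24.505874 = 13.838563
Δ = −N(−d₁) = -0.505797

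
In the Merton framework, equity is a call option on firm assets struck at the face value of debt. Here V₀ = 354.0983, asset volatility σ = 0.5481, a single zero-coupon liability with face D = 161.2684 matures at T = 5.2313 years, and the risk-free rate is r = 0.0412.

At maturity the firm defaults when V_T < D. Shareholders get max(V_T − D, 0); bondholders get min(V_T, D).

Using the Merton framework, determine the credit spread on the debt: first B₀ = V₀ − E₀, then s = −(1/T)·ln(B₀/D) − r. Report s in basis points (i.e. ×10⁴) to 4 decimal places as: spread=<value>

Equity is a call on the firm's assets struck at D = 161.2684:
d₁ = [ln(V₀/D) + (r + σ²/2)T] / (σ√T)
   = [ln(354.0983/161.2684) + (0.0412 + 0.5·0.5481²)·5.2313] / (0.5481·√5.2313)
   = [0.786505 + 1.001306] / 1.253616 = 1.426123
d₂ = d₁ − σ√T = 1.426123 − 1.253616 = 0.172507
N(d₁) = 0.923084,  N(d₂) = 0.568480,  e^(−rT) = 0.806114
E₀ = V₀·N(d₁) − D·e^(−rT)·N(d₂)
   = 354.0983·0.923084 − 161.2684·0.806114·0.568480 = 252.959425
B₀ = V₀ − E₀ = 354.0983 − 252.959425 = 101.138875
spread = −(1/T)·ln(B₀/D) − r = −(1/5.2313)·ln(101.138875/161.2684) − 0.0412 = 0.04798920
in basis points: 0.04798920 × 10⁴ = 479.8920 bp

spread=479.8920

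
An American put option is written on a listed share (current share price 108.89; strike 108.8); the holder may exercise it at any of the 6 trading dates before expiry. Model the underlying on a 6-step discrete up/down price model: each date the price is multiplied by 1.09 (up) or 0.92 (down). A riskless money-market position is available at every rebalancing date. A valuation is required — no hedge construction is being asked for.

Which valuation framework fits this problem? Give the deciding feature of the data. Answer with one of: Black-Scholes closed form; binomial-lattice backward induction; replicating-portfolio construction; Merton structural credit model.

Key observation: the defining feature is the embedded early-exercise option across 6 discrete dates on the spot-108.89 tree; pricing the strike-108.8 put means working backward with an exercise test at every node.

framework: binomial-lattice backward induction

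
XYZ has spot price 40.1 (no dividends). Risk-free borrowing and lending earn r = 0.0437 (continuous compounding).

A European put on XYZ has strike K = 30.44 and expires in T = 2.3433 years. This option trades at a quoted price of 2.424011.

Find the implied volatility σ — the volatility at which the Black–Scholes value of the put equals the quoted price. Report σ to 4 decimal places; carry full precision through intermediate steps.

At σ = 0.3472 the Black–Scholes value reproduces the quote:
σ√T = 0.3472·√2.3433 = 0.531488
d₁ = (ln(S/K) + (r+σ²/2)T) / (σ√T) = (ln(40.1/30.44) + (0.0437+0.3472²/2)·2.3433) / 0.531488 = (0.275619 + 0.243642) / 0.531488 = 0.976994
d₂ = d₁ − σ√T = 0.976994 − 0.531488 = 0.445506
e^{−rT} = 0.902666
N(−d₁) = 0.164286,  N(−d₂) = 0.327977
V = K·e^{−rT}·N(−d₂) − S·N(−d₁) = 9.011881 − 6.587870 = 2.424011 (equal to the quote); since ∂V/∂σ > 0 for all σ, the implied volatility is unique

sigma = 0.3472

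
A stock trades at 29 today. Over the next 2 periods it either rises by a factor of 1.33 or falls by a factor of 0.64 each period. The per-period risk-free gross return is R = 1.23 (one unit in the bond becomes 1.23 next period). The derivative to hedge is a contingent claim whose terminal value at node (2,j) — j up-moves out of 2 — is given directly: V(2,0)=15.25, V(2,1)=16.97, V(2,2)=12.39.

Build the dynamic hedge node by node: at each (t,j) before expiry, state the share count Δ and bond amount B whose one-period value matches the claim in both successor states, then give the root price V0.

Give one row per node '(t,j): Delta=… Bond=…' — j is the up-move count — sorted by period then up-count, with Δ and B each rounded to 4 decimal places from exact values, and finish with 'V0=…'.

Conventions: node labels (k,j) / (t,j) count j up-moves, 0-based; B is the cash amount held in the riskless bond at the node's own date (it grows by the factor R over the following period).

No-arbitrage ⇒ martingale measure with p* = (R−d)/(u−d) = 0.8551.
Terminal payoffs: V(2,0)=15.2500, V(2,1)=16.9700, V(2,2)=12.3900
Node (1,0) S=18.5600: V=(p*·16.9700+(1−p*)·15.2500)/1.23=13.5941; Δ=(16.9700−15.2500)/(24.6848−11.8784)=0.1343; B=V−Δ·S=11.1013
Node (1,1) S=38.5700: V=(p*·12.3900+(1−p*)·16.9700)/1.23=10.6128; Δ=(12.3900−16.9700)/(51.2981−24.6848)=-0.1721; B=V−Δ·S=17.2505
Node (0,0) S=29.0000: V=(p*·10.6128+(1−p*)·13.5941)/1.23=8.9796; Δ=(10.6128−13.5941)/(38.5700−18.5600)=-0.1490; B=V−Δ·S=13.3003
Verification: the root portfolio costs Δ(0,0)·S0 + B(0,0) = 8.9796, matching V0.

(0,0): Delta=-0.1490 Bond=13.3003
(1,0): Delta=0.1343 Bond=11.1013
(1,1): Delta=-0.1721 Bond=17.2505
V0=8.9796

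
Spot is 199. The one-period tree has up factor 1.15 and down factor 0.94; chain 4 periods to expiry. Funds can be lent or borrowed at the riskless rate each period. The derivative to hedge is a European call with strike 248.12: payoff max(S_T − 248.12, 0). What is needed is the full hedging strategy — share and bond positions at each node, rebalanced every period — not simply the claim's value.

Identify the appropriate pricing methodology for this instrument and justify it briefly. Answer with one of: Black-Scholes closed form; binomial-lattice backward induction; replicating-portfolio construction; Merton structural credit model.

Key observation: the task asks for the hedge itself — share and bond holdings at every node of the 4-period tree on spot 199 with factors 1.15/0.94 — which is exactly what the replicating-portfolio construction produces.

framework: replicating-portfolio construction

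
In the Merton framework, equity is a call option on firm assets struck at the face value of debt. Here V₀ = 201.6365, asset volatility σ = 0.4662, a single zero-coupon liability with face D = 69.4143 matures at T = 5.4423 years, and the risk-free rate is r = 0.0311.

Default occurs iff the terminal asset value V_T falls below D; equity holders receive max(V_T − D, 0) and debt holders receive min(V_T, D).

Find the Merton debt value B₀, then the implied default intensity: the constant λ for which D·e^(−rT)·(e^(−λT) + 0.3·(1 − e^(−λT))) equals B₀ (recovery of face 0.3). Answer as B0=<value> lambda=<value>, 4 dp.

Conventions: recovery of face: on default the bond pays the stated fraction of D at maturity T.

B0=51.7564 lambda=0.0336

With assets at 201.6365 and a single debt payment of 69.4143 at 5.4423 years:
d₁ = [ln(V₀/D) + (r + σ²/2)T] / (σ√T)
   = [ln(201.6365/69.4143) + (0.0311 + 0.5·0.4662²)·5.4423] / (0.4662·√5.4423)
   = [1.066374 + 0.760677] / 1.087586 = 1.679914
d₂ = d₁ − σ√T = 1.679914 − 1.087586 = 0.592328
N(d₁) = 0.953513,  N(d₂) = 0.723185,  e^(−rT) = 0.844293
E₀ = V₀·N(d₁) − D·e^(−rT)·N(d₂)
   = 201.6365·0.953513 − 69.4143·0.844293·0.723185 = 149.880050
B₀ = V₀ − E₀ = 201.6365 − 149.880050 = 51.756450
e^(−λT) = (B₀·e^(rT)/D − 0.3)/(1 − 0.3) = (51.7564·1.184423/69.4143 − 0.3)/0.7 = 0.83303477
λ = −ln(0.83303477)/5.4423 = 0.033567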